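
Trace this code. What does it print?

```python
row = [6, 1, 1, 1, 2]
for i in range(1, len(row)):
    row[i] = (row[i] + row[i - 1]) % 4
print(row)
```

i=1: row[1] = (1+6)%4 = 3 → [6, 3, 1, 1, 2]
i=2: row[2] = (1+3)%4 = 0 → [6, 3, 0, 1, 2]
i=3: row[3] = (1+0)%4 = 1 → [6, 3, 0, 1, 2]
i=4: row[4] = (2+1)%4 = 3 → [6, 3, 0, 1, 3]

[6, 3, 0, 1, 3]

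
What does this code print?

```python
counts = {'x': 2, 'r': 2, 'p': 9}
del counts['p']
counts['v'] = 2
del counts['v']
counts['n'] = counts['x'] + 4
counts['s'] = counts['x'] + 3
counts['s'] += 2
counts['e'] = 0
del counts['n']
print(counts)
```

del 'p' → {'x': 2, 'r': 2}
counts['v'] = 2 → {'x': 2, 'r': 2, 'v': 2}
del 'v' → {'x': 2, 'r': 2}
counts['n'] = counts['x']+4 = 6 → {'x': 2, 'r': 2, 'n': 6}
counts['s'] = counts['x']+3 = 5 → {'x': 2, 'r': 2, 'n': 6, 's': 5}
counts['s'] = 5+2 = 7 → {'x': 2, 'r': 2, 'n': 6, 's': 7}
counts['e'] = 0 → {'x': 2, 'r': 2, 'n': 6, 's': 7, 'e': 0}
del 'n' → {'x': 2, 'r': 2, 's': 7, 'e': 0}

{'x': 2, 'r': 2, 's': 7, 'e': 0}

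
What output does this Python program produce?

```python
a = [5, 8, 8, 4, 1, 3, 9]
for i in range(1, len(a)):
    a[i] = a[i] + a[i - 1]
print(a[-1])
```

38

i=1: a[1] = 8+5 = 13 → [5, 13, 8, 4, 1, 3, 9]
i=2: a[2] = 8+13 = 21 → [5, 13, 21, 4, 1, 3, 9]
i=3: a[3] = 4+21 = 25 → [5, 13, 21, 25, 1, 3, 9]
i=4: a[4] = 1+25 = 26 → [5, 13, 21, 25, 26, 3, 9]
i=5: a[5] = 3+26 = 29 → [5, 13, 21, 25, 26, 29, 9]
i=6: a[6] = 9+29 = 38 → [5, 13, 21, 25, 26, 29, 38]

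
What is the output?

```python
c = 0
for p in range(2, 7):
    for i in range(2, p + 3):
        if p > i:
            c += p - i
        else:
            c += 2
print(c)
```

p=2,i=2: not 2>2, c = 0+2 = 2
p=2,i=3: not 2>3, c = 2+2 = 4
p=2,i=4: not 2>4, c = 4+2 = 6
p=3,i=2: 3>2, c = 6+1 = 7
p=3,i=3: not 3>3, c = 7+2 = 9
p=3,i=4: not 3>4, c = 9+2 = 11
p=3,i=5: not 3>5, c = 11+2 = 13
p=4,i=2: 4>2, c = 13+2 = 15
p=4,i=3: 4>3, c = 15+1 = 16
p=4,i=4: not 4>4, c = 16+2 = 18
p=4,i=5: not 4>5, c = 18+2 = 20
p=4,i=6: not 4>6, c = 20+2 = 22
p=5,i=2: 5>2, c = 22+3 = 25
p=5,i=3: 5>3, c = 25+2 = 27
p=5,i=4: 5>4, c = 27+1 = 28
p=5,i=5: not 5>5, c = 28+2 = 30
p=5,i=6: not 5>6, c = 30+2 = 32
p=5,i=7: not 5>7, c = 32+2 = 34
p=6,i=2: 6>2, c = 34+4 = 38
p=6,i=3: 6>3, c = 38+3 = 41
p=6,i=4: 6>4, c = 41+2 = 43
p=6,i=5: 6>5, c = 43+1 = 44
p=6,i=6: not 6>6, c = 44+2 = 46
p=6,i=7: not 6>7, c = 46+2 = 48
p=6,i=8: not 6>8, c = 48+2 = 50

50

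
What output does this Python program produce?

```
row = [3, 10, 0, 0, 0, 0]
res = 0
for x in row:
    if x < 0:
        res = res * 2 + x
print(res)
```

0

x=3: not <0
x=10: not <0
x=0: not <0
x=0: not <0
x=0: not <0
x=0: not <0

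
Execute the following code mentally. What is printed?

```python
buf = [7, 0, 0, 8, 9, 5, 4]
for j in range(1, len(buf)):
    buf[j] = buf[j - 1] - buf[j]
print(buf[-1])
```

j=1: buf[1] = 7-0 = 7 → [7, 7, 0, 8, 9, 5, 4]
j=2: buf[2] = 7-0 = 7 → [7, 7, 7, 8, 9, 5, 4]
j=3: buf[3] = 7-8 = -1 → [7, 7, 7, -1, 9, 5, 4]
j=4: buf[4] = (-1)-9 = -10 → [7, 7, 7, -1, -10, 5, 4]
j=5: buf[5] = (-10)-5 = -15 → [7, 7, 7, -1, -10, -15, 4]
j=6: buf[6] = (-15)-4 = -19 → [7, 7, 7, -1, -10, -15, -19]

-19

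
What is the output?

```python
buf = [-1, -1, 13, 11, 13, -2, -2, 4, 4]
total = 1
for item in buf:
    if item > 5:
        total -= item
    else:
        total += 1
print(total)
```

-30

item=-1: not >5, total = 1+1 = 2
item=-1: not >5, total = 2+1 = 3
item=13: >5, total = 3-13 = -10
item=11: >5, total = (-10)-11 = -21
item=13: >5, total = (-21)-13 = -34
item=-2: not >5, total = (-34)+1 = -33
item=-2: not >5, total = (-33)+1 = -32
item=4: not >5, total = (-32)+1 = -31
item=4: not >5, total = (-31)+1 = -30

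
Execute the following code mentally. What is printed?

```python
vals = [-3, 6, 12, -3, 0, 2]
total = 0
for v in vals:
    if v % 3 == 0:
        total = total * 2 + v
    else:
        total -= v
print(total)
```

40

v=-3: %3==0, total = 0*2+(-3) = -3
v=6: %3==0, total = (-3)*2+6 = 0
v=12: %3==0, total = 0*2+12 = 12
v=-3: %3==0, total = 12*2+(-3) = 21
v=0: %3==0, total = 21*2+0 = 42
v=2: not %3==0, total = 42-2 = 40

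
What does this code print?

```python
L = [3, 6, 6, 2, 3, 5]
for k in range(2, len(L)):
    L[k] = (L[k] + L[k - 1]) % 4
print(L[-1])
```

2

k=2: L[2] = (6+6)%4 = 0 → [3, 6, 0, 2, 3, 5]
k=3: L[3] = (2+0)%4 = 2 → [3, 6, 0, 2, 3, 5]
k=4: L[4] = (3+2)%4 = 1 → [3, 6, 0, 2, 1, 5]
k=5: L[5] = (5+1)%4 = 2 → [3, 6, 0, 2, 1, 2]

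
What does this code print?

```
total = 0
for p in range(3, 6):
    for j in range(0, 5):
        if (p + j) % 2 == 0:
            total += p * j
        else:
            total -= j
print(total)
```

p=3,j=0: odd sum, total = 0-0 = 0
p=3,j=1: even sum, total = 0+3 = 3
p=3,j=2: odd sum, total = 3-2 = 1
p=3,j=3: even sum, total = 1+9 = 10
p=3,j=4: odd sum, total = 10-4 = 6
p=4,j=0: even sum, total = 6+0 = 6
p=4,j=1: odd sum, total = 6-1 = 5
p=4,j=2: even sum, total = 5+8 = 13
p=4,j=3: odd sum, total = 13-3 = 10
p=4,j=4: even sum, total = 10+16 = 26
p=5,j=0: odd sum, total = 26-0 = 26
p=5,j=1: even sum, total = 26+5 = 31
p=5,j=2: odd sum, total = 31-2 = 29
p=5,j=3: even sum, total = 29+15 = 44
p=5,j=4: odd sum, total = 44-4 = 40

40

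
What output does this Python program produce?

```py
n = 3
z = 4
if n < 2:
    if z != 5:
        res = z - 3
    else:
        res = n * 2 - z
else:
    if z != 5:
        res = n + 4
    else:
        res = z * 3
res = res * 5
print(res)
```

35

n=3, z=4
n < 2 is False; z != 5 is True
→ res = n + 4 = 7
res = 7*5 = 35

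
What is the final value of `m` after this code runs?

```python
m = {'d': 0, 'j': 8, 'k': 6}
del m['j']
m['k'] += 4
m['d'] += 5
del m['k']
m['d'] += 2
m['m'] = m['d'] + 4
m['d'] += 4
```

{'d': 11, 'm': 11}

del 'j' → {'d': 0, 'k': 6}
m['k'] = 6+4 = 10 → {'d': 0, 'k': 10}
m['d'] = 0+5 = 5 → {'d': 5, 'k': 10}
del 'k' → {'d': 5}
m['d'] = 5+2 = 7 → {'d': 7}
m['m'] = m['d']+4 = 11 → {'d': 7, 'm': 11}
m['d'] = 7+4 = 11 → {'d': 11, 'm': 11}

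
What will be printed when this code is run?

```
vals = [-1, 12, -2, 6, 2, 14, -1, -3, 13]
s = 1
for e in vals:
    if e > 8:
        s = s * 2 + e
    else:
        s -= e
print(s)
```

89

e=-1: not >8, s = 1-(-1) = 2
e=12: >8, s = 2*2+12 = 16
e=-2: not >8, s = 16-(-2) = 18
e=6: not >8, s = 18-6 = 12
e=2: not >8, s = 12-2 = 10
e=14: >8, s = 10*2+14 = 34
e=-1: not >8, s = 34-(-1) = 35
e=-3: not >8, s = 35-(-3) = 38
e=13: >8, s = 38*2+13 = 89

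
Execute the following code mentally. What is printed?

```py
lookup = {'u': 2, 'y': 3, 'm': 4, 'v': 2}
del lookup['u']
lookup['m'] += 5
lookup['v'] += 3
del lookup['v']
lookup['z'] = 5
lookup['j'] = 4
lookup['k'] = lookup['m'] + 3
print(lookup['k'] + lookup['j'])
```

16

del 'u' → {'y': 3, 'm': 4, 'v': 2}
lookup['m'] = 4+5 = 9 → {'y': 3, 'm': 9, 'v': 2}
lookup['v'] = 2+3 = 5 → {'y': 3, 'm': 9, 'v': 5}
del 'v' → {'y': 3, 'm': 9}
lookup['z'] = 5 → {'y': 3, 'm': 9, 'z': 5}
lookup['j'] = 4 → {'y': 3, 'm': 9, 'z': 5, 'j': 4}
lookup['k'] = lookup['m']+3 = 12 → {'y': 3, 'm': 9, 'z': 5, 'j': 4, 'k': 12}
lookup['k']+lookup['j'] = 12+4 = 16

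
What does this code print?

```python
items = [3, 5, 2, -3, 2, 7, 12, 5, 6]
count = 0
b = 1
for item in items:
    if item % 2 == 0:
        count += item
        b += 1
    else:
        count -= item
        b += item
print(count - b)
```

-17

item=3: not even, count = 0-3 = -3; b=4
item=5: not even, count = (-3)-5 = -8; b=9
item=2: even, count = (-8)+2 = -6; b=10
item=-3: not even, count = (-6)-(-3) = -3; b=7
item=2: even, count = (-3)+2 = -1; b=8
item=7: not even, count = (-1)-7 = -8; b=15
item=12: even, count = (-8)+12 = 4; b=16
item=5: not even, count = 4-5 = -1; b=21
item=6: even, count = (-1)+6 = 5; b=22
count-b = 5-22 = -17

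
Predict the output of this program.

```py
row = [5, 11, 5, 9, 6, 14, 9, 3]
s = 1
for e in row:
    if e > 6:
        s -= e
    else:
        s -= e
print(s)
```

e=5: not >6, s = 1-5 = -4
e=11: >6, s = (-4)-11 = -15
e=5: not >6, s = (-15)-5 = -20
e=9: >6, s = (-20)-9 = -29
e=6: not >6, s = (-29)-6 = -35
e=14: >6, s = (-35)-14 = -49
e=9: >6, s = (-49)-9 = -58
e=3: not >6, s = (-58)-3 = -61

-61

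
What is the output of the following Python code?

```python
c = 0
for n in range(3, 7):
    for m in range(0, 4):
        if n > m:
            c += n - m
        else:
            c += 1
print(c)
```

49

n=3,m=0: 3>0, c = 0+3 = 3
n=3,m=1: 3>1, c = 3+2 = 5
n=3,m=2: 3>2, c = 5+1 = 6
n=3,m=3: not 3>3, c = 6+1 = 7
n=4,m=0: 4>0, c = 7+4 = 11
n=4,m=1: 4>1, c = 11+3 = 14
n=4,m=2: 4>2, c = 14+2 = 16
n=4,m=3: 4>3, c = 16+1 = 17
n=5,m=0: 5>0, c = 17+5 = 22
n=5,m=1: 5>1, c = 22+4 = 26
n=5,m=2: 5>2, c = 26+3 = 29
n=5,m=3: 5>3, c = 29+2 = 31
n=6,m=0: 6>0, c = 31+6 = 37
n=6,m=1: 6>1, c = 37+5 = 42
n=6,m=2: 6>2, c = 42+4 = 46
n=6,m=3: 6>3, c = 46+3 = 49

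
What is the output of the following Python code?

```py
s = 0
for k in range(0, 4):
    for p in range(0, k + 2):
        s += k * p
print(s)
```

45

k=0,p=0: s = 0+0 = 0
k=0,p=1: s = 0+0 = 0
k=1,p=0: s = 0+0 = 0
k=1,p=1: s = 0+1 = 1
k=1,p=2: s = 1+2 = 3
k=2,p=0: s = 3+0 = 3
k=2,p=1: s = 3+2 = 5
k=2,p=2: s = 5+4 = 9
k=2,p=3: s = 9+6 = 15
k=3,p=0: s = 15+0 = 15
k=3,p=1: s = 15+3 = 18
k=3,p=2: s = 18+6 = 24
k=3,p=3: s = 24+9 = 33
k=3,p=4: s = 33+12 = 45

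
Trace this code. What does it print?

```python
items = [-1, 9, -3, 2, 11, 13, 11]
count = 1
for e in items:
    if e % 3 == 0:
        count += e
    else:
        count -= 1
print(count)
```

e=-1: not %3==0, count = 1-1 = 0
e=9: %3==0, count = 0+9 = 9
e=-3: %3==0, count = 9+(-3) = 6
e=2: not %3==0, count = 6-1 = 5
e=11: not %3==0, count = 5-1 = 4
e=13: not %3==0, count = 4-1 = 3
e=11: not %3==0, count = 3-1 = 2

2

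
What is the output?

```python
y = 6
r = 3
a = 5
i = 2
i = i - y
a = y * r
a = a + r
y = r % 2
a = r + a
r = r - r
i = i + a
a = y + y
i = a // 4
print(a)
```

i = 2-6 = -4
a = 6*3 = 18
a = 18+3 = 21
y = 3%2 = 1
a = 3+21 = 24
r = 3-3 = 0
i = (-4)+24 = 20
a = 1+1 = 2
i = 2//4 = 0

2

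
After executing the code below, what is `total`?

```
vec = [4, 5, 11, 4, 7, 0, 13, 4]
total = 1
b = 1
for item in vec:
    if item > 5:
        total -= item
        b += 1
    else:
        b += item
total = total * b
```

item=4: not >5; b=5
item=5: not >5; b=10
item=11: >5, total = 1-11 = -10; b=11
item=4: not >5; b=15
item=7: >5, total = (-10)-7 = -17; b=16
item=0: not >5; b=16
item=13: >5, total = (-17)-13 = -30; b=17
item=4: not >5; b=21
total*b = (-30)*21 = -630

-630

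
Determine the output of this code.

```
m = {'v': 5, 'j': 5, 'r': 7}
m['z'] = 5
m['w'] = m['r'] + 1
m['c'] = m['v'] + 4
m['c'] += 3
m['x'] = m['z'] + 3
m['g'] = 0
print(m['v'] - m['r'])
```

-2

m['z'] = 5 → {'v': 5, 'j': 5, 'r': 7, 'z': 5}
m['w'] = m['r']+1 = 8 → {'v': 5, 'j': 5, 'r': 7, 'z': 5, 'w': 8}
m['c'] = m['v']+4 = 9 → {'v': 5, 'j': 5, 'r': 7, 'z': 5, 'w': 8, 'c': 9}
m['c'] = 9+3 = 12 → {'v': 5, 'j': 5, 'r': 7, 'z': 5, 'w': 8, 'c': 12}
m['x'] = m['z']+3 = 8 → {'v': 5, 'j': 5, 'r': 7, 'z': 5, 'w': 8, 'c': 12, 'x': 8}
m['g'] = 0 → {'v': 5, 'j': 5, 'r': 7, 'z': 5, 'w': 8, 'c': 12, 'x': 8, 'g': 0}
m['v']-m['r'] = 5-7 = -2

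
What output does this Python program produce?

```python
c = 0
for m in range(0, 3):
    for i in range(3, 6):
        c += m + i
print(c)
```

45

m=0,i=3: c = 0+3 = 3
m=0,i=4: c = 3+4 = 7
m=0,i=5: c = 7+5 = 12
m=1,i=3: c = 12+4 = 16
m=1,i=4: c = 16+5 = 21
m=1,i=5: c = 21+6 = 27
m=2,i=3: c = 27+5 = 32
m=2,i=4: c = 32+6 = 38
m=2,i=5: c = 38+7 = 45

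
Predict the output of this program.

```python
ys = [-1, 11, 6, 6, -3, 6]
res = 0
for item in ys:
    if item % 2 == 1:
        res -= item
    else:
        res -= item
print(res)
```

item=-1: odd, res = 0-(-1) = 1
item=11: odd, res = 1-11 = -10
item=6: not odd, res = (-10)-6 = -16
item=6: not odd, res = (-16)-6 = -22
item=-3: odd, res = (-22)-(-3) = -19
item=6: not odd, res = (-19)-6 = -25

-25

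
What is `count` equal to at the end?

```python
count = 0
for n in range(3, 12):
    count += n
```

63

n=3: count = 0+3 = 3
n=4: count = 3+4 = 7
n=5: count = 7+5 = 12
n=6: count = 12+6 = 18
n=7: count = 18+7 = 25
n=8: count = 25+8 = 33
n=9: count = 33+9 = 42
n=10: count = 42+10 = 52
n=11: count = 52+11 = 63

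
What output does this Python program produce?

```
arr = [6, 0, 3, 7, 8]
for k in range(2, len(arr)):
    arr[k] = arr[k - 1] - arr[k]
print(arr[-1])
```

-18

k=2: arr[2] = 0-3 = -3 → [6, 0, -3, 7, 8]
k=3: arr[3] = (-3)-7 = -10 → [6, 0, -3, -10, 8]
k=4: arr[4] = (-10)-8 = -18 → [6, 0, -3, -10, -18]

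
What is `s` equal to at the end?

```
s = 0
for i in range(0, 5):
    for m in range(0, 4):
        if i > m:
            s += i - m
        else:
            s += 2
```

i=0,m=0: not 0>0, s = 0+2 = 2
i=0,m=1: not 0>1, s = 2+2 = 4
i=0,m=2: not 0>2, s = 4+2 = 6
i=0,m=3: not 0>3, s = 6+2 = 8
i=1,m=0: 1>0, s = 8+1 = 9
i=1,m=1: not 1>1, s = 9+2 = 11
i=1,m=2: not 1>2, s = 11+2 = 13
i=1,m=3: not 1>3, s = 13+2 = 15
i=2,m=0: 2>0, s = 15+2 = 17
i=2,m=1: 2>1, s = 17+1 = 18
i=2,m=2: not 2>2, s = 18+2 = 20
i=2,m=3: not 2>3, s = 20+2 = 22
i=3,m=0: 3>0, s = 22+3 = 25
i=3,m=1: 3>1, s = 25+2 = 27
i=3,m=2: 3>2, s = 27+1 = 28
i=3,m=3: not 3>3, s = 28+2 = 30
i=4,m=0: 4>0, s = 30+4 = 34
i=4,m=1: 4>1, s = 34+3 = 37
i=4,m=2: 4>2, s = 37+2 = 39
i=4,m=3: 4>3, s = 39+1 = 40

40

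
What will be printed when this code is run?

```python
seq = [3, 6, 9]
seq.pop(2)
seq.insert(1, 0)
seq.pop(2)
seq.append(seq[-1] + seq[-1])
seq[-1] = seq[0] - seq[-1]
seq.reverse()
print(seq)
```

[3, 0, 3]

pop(2) removes 9 → [3, 6]
insert 0 at 1 → [3, 0, 6]
pop(2) removes 6 → [3, 0]
append seq[-1]+seq[-1] = 0+0 = 0 → [3, 0, 0]
seq[-1] = seq[0]-seq[-1] = 3-0 = 3 → [3, 0, 3]
reverse → [3, 0, 3]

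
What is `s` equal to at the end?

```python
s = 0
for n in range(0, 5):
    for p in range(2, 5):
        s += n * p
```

n=0,p=2: s = 0+0 = 0
n=0,p=3: s = 0+0 = 0
n=0,p=4: s = 0+0 = 0
n=1,p=2: s = 0+2 = 2
n=1,p=3: s = 2+3 = 5
n=1,p=4: s = 5+4 = 9
n=2,p=2: s = 9+4 = 13
n=2,p=3: s = 13+6 = 19
n=2,p=4: s = 19+8 = 27
n=3,p=2: s = 27+6 = 33
n=3,p=3: s = 33+9 = 42
n=3,p=4: s = 42+12 = 54
n=4,p=2: s = 54+8 = 62
n=4,p=3: s = 62+12 = 74
n=4,p=4: s = 74+16 = 90

90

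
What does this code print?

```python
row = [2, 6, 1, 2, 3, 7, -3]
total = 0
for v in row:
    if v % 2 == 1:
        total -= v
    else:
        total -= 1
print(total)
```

-11

v=2: not odd, total = 0-1 = -1
v=6: not odd, total = (-1)-1 = -2
v=1: odd, total = (-2)-1 = -3
v=2: not odd, total = (-3)-1 = -4
v=3: odd, total = (-4)-3 = -7
v=7: odd, total = (-7)-7 = -14
v=-3: odd, total = (-14)-(-3) = -11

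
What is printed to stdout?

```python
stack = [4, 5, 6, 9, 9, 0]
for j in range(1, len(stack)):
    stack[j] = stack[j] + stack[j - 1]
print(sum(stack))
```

118

j=1: stack[1] = 5+4 = 9 → [4, 9, 6, 9, 9, 0]
j=2: stack[2] = 6+9 = 15 → [4, 9, 15, 9, 9, 0]
j=3: stack[3] = 9+15 = 24 → [4, 9, 15, 24, 9, 0]
j=4: stack[4] = 9+24 = 33 → [4, 9, 15, 24, 33, 0]
j=5: stack[5] = 0+33 = 33 → [4, 9, 15, 24, 33, 33]
sum = 118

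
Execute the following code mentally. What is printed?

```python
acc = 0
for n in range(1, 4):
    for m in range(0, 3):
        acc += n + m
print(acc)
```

n=1,m=0: acc = 0+1 = 1
n=1,m=1: acc = 1+2 = 3
n=1,m=2: acc = 3+3 = 6
n=2,m=0: acc = 6+2 = 8
n=2,m=1: acc = 8+3 = 11
n=2,m=2: acc = 11+4 = 15
n=3,m=0: acc = 15+3 = 18
n=3,m=1: acc = 18+4 = 22
n=3,m=2: acc = 22+5 = 27

27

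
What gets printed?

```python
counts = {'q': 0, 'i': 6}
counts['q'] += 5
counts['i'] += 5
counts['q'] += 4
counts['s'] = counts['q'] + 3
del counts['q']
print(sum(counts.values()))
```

counts['q'] = 0+5 = 5 → {'q': 5, 'i': 6}
counts['i'] = 6+5 = 11 → {'q': 5, 'i': 11}
counts['q'] = 5+4 = 9 → {'q': 9, 'i': 11}
counts['s'] = counts['q']+3 = 12 → {'q': 9, 'i': 11, 's': 12}
del 'q' → {'i': 11, 's': 12}
sum of values = 23

23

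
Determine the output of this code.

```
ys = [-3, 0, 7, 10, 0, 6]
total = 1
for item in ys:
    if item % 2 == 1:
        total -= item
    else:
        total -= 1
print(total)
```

item=-3: odd, total = 1-(-3) = 4
item=0: not odd, total = 4-1 = 3
item=7: odd, total = 3-7 = -4
item=10: not odd, total = (-4)-1 = -5
item=0: not odd, total = (-5)-1 = -6
item=6: not odd, total = (-6)-1 = -7

-7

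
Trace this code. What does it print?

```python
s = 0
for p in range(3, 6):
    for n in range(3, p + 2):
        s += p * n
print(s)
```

159

p=3,n=3: s = 0+9 = 9
p=3,n=4: s = 9+12 = 21
p=4,n=3: s = 21+12 = 33
p=4,n=4: s = 33+16 = 49
p=4,n=5: s = 49+20 = 69
p=5,n=3: s = 69+15 = 84
p=5,n=4: s = 84+20 = 104
p=5,n=5: s = 104+25 = 129
p=5,n=6: s = 129+30 = 159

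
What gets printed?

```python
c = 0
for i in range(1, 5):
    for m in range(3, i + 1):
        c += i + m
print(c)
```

i=3,m=3: c = 0+6 = 6
i=4,m=3: c = 6+7 = 13
i=4,m=4: c = 13+8 = 21

21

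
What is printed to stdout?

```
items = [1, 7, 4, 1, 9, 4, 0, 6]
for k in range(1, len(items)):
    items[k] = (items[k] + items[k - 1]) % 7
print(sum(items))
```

k=1: items[1] = (7+1)%7 = 1 → [1, 1, 4, 1, 9, 4, 0, 6]
k=2: items[2] = (4+1)%7 = 5 → [1, 1, 5, 1, 9, 4, 0, 6]
k=3: items[3] = (1+5)%7 = 6 → [1, 1, 5, 6, 9, 4, 0, 6]
k=4: items[4] = (9+6)%7 = 1 → [1, 1, 5, 6, 1, 4, 0, 6]
k=5: items[5] = (4+1)%7 = 5 → [1, 1, 5, 6, 1, 5, 0, 6]
k=6: items[6] = (0+5)%7 = 5 → [1, 1, 5, 6, 1, 5, 5, 6]
k=7: items[7] = (6+5)%7 = 4 → [1, 1, 5, 6, 1, 5, 5, 4]
sum = 28

28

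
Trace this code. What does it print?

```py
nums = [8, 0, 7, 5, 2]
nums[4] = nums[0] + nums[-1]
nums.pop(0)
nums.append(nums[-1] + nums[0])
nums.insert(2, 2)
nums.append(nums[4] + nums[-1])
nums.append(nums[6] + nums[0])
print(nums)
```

nums[4] = nums[0]+nums[-1] = 8+2 = 10 → [8, 0, 7, 5, 10]
pop(0) removes 8 → [0, 7, 5, 10]
append nums[-1]+nums[0] = 10+0 = 10 → [0, 7, 5, 10, 10]
insert 2 at 2 → [0, 7, 2, 5, 10, 10]
append nums[4]+nums[-1] = 10+10 = 20 → [0, 7, 2, 5, 10, 10, 20]
append nums[6]+nums[0] = 20+0 = 20 → [0, 7, 2, 5, 10, 10, 20, 20]

[0, 7, 2, 5, 10, 10, 20, 20]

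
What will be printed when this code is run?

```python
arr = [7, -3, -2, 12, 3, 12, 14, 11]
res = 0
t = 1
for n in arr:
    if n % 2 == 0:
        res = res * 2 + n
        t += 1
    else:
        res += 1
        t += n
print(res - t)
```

n=7: not even, res = 0+1 = 1; t=8
n=-3: not even, res = 1+1 = 2; t=5
n=-2: even, res = 2*2+(-2) = 2; t=6
n=12: even, res = 2*2+12 = 16; t=7
n=3: not even, res = 16+1 = 17; t=10
n=12: even, res = 17*2+12 = 46; t=11
n=14: even, res = 46*2+14 = 106; t=12
n=11: not even, res = 106+1 = 107; t=23
res-t = 107-23 = 84

84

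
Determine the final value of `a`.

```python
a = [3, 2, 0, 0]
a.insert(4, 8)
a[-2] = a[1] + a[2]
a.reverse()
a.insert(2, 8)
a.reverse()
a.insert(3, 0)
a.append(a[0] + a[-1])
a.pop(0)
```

insert 8 at 4 → [3, 2, 0, 0, 8]
a[-2] = a[1]+a[2] = 2+0 = 2 → [3, 2, 0, 2, 8]
reverse → [8, 2, 0, 2, 3]
insert 8 at 2 → [8, 2, 8, 0, 2, 3]
reverse → [3, 2, 0, 8, 2, 8]
insert 0 at 3 → [3, 2, 0, 0, 8, 2, 8]
append a[0]+a[-1] = 3+8 = 11 → [3, 2, 0, 0, 8, 2, 8, 11]
pop(0) removes 3 → [2, 0, 0, 8, 2, 8, 11]

[2, 0, 0, 8, 2, 8, 11]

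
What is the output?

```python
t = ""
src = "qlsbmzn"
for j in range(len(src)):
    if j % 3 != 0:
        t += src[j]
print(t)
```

lsmz

j=0: skip
j=1: add 'l' → 'l'
j=2: add 's' → 'ls'
j=3: skip
j=4: add 'm' → 'lsm'
j=5: add 'z' → 'lsmz'
j=6: skip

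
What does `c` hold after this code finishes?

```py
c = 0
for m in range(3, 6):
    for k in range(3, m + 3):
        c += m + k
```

m=3,k=3: c = 0+6 = 6
m=3,k=4: c = 6+7 = 13
m=3,k=5: c = 13+8 = 21
m=4,k=3: c = 21+7 = 28
m=4,k=4: c = 28+8 = 36
m=4,k=5: c = 36+9 = 45
m=4,k=6: c = 45+10 = 55
m=5,k=3: c = 55+8 = 63
m=5,k=4: c = 63+9 = 72
m=5,k=5: c = 72+10 = 82
m=5,k=6: c = 82+11 = 93
m=5,k=7: c = 93+12 = 105

105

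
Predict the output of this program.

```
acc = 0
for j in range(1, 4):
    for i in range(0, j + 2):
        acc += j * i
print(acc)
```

j=1,i=0: acc = 0+0 = 0
j=1,i=1: acc = 0+1 = 1
j=1,i=2: acc = 1+2 = 3
j=2,i=0: acc = 3+0 = 3
j=2,i=1: acc = 3+2 = 5
j=2,i=2: acc = 5+4 = 9
j=2,i=3: acc = 9+6 = 15
j=3,i=0: acc = 15+0 = 15
j=3,i=1: acc = 15+3 = 18
j=3,i=2: acc = 18+6 = 24
j=3,i=3: acc = 24+9 = 33
j=3,i=4: acc = 33+12 = 45

45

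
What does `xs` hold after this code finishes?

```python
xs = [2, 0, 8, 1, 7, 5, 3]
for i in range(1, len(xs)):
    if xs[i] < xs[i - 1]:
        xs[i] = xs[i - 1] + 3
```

[2, 5, 8, 11, 14, 17, 20]

i=1: 0<2, xs[1] = 2+3 = 5 → [2, 5, 8, 1, 7, 5, 3]
i=2: 8>=5, unchanged → [2, 5, 8, 1, 7, 5, 3]
i=3: 1<8, xs[3] = 8+3 = 11 → [2, 5, 8, 11, 7, 5, 3]
i=4: 7<11, xs[4] = 11+3 = 14 → [2, 5, 8, 11, 14, 5, 3]
i=5: 5<14, xs[5] = 14+3 = 17 → [2, 5, 8, 11, 14, 17, 3]
i=6: 3<17, xs[6] = 17+3 = 20 → [2, 5, 8, 11, 14, 17, 20]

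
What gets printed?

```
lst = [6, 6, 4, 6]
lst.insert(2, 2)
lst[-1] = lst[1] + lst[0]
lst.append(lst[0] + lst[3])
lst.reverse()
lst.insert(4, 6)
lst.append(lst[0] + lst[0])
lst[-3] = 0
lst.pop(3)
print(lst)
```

insert 2 at 2 → [6, 6, 2, 4, 6]
lst[-1] = lst[1]+lst[0] = 6+6 = 12 → [6, 6, 2, 4, 12]
append lst[0]+lst[3] = 6+4 = 10 → [6, 6, 2, 4, 12, 10]
reverse → [10, 12, 4, 2, 6, 6]
insert 6 at 4 → [10, 12, 4, 2, 6, 6, 6]
append lst[0]+lst[0] = 10+10 = 20 → [10, 12, 4, 2, 6, 6, 6, 20]
lst[-3] = 0 → [10, 12, 4, 2, 6, 0, 6, 20]
pop(3) removes 2 → [10, 12, 4, 6, 0, 6, 20]

[10, 12, 4, 6, 0, 6, 20]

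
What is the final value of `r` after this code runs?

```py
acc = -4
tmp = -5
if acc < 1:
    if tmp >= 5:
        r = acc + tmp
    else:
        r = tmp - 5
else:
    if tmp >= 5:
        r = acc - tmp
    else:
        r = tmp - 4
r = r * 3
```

acc=-4, tmp=-5
acc < 1 is True; tmp >= 5 is False
→ r = tmp - 5 = -10
r = (-10)*3 = -30

-30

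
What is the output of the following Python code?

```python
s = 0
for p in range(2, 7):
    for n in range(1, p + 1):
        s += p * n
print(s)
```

265

p=2,n=1: s = 0+2 = 2
p=2,n=2: s = 2+4 = 6
p=3,n=1: s = 6+3 = 9
p=3,n=2: s = 9+6 = 15
p=3,n=3: s = 15+9 = 24
p=4,n=1: s = 24+4 = 28
p=4,n=2: s = 28+8 = 36
p=4,n=3: s = 36+12 = 48
p=4,n=4: s = 48+16 = 64
p=5,n=1: s = 64+5 = 69
p=5,n=2: s = 69+10 = 79
p=5,n=3: s = 79+15 = 94
p=5,n=4: s = 94+20 = 114
p=5,n=5: s = 114+25 = 139
p=6,n=1: s = 139+6 = 145
p=6,n=2: s = 145+12 = 157
p=6,n=3: s = 157+18 = 175
p=6,n=4: s = 175+24 = 199
p=6,n=5: s = 199+30 = 229
p=6,n=6: s = 229+36 = 265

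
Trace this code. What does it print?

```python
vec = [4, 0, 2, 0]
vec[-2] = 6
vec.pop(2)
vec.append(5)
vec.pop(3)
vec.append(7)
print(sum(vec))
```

vec[-2] = 6 → [4, 0, 6, 0]
pop(2) removes 6 → [4, 0, 0]
append 5 → [4, 0, 0, 5]
pop(3) removes 5 → [4, 0, 0]
append 7 → [4, 0, 0, 7]
sum = 11

11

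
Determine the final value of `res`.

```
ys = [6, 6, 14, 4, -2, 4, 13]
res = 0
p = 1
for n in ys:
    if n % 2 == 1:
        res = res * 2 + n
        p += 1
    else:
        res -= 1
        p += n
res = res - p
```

-33

n=6: not odd, res = 0-1 = -1; p=7
n=6: not odd, res = (-1)-1 = -2; p=13
n=14: not odd, res = (-2)-1 = -3; p=27
n=4: not odd, res = (-3)-1 = -4; p=31
n=-2: not odd, res = (-4)-1 = -5; p=29
n=4: not odd, res = (-5)-1 = -6; p=33
n=13: odd, res = (-6)*2+13 = 1; p=34
res-p = 1-34 = -33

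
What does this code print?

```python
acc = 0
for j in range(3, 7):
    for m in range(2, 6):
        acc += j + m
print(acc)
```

j=3,m=2: acc = 0+5 = 5
j=3,m=3: acc = 5+6 = 11
j=3,m=4: acc = 11+7 = 18
j=3,m=5: acc = 18+8 = 26
j=4,m=2: acc = 26+6 = 32
j=4,m=3: acc = 32+7 = 39
j=4,m=4: acc = 39+8 = 47
j=4,m=5: acc = 47+9 = 56
j=5,m=2: acc = 56+7 = 63
j=5,m=3: acc = 63+8 = 71
j=5,m=4: acc = 71+9 = 80
j=5,m=5: acc = 80+10 = 90
j=6,m=2: acc = 90+8 = 98
j=6,m=3: acc = 98+9 = 107
j=6,m=4: acc = 107+10 = 117
j=6,m=5: acc = 117+11 = 128

128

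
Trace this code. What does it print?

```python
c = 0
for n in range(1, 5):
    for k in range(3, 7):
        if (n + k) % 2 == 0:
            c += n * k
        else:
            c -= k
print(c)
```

56

n=1,k=3: even sum, c = 0+3 = 3
n=1,k=4: odd sum, c = 3-4 = -1
n=1,k=5: even sum, c = (-1)+5 = 4
n=1,k=6: odd sum, c = 4-6 = -2
n=2,k=3: odd sum, c = (-2)-3 = -5
n=2,k=4: even sum, c = (-5)+8 = 3
n=2,k=5: odd sum, c = 3-5 = -2
n=2,k=6: even sum, c = (-2)+12 = 10
n=3,k=3: even sum, c = 10+9 = 19
n=3,k=4: odd sum, c = 19-4 = 15
n=3,k=5: even sum, c = 15+15 = 30
n=3,k=6: odd sum, c = 30-6 = 24
n=4,k=3: odd sum, c = 24-3 = 21
n=4,k=4: even sum, c = 21+16 = 37
n=4,k=5: odd sum, c = 37-5 = 32
n=4,k=6: even sum, c = 32+24 = 56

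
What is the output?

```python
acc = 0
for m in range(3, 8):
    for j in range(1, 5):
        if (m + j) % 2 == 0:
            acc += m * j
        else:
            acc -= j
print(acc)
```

94

m=3,j=1: even sum, acc = 0+3 = 3
m=3,j=2: odd sum, acc = 3-2 = 1
m=3,j=3: even sum, acc = 1+9 = 10
m=3,j=4: odd sum, acc = 10-4 = 6
m=4,j=1: odd sum, acc = 6-1 = 5
m=4,j=2: even sum, acc = 5+8 = 13
m=4,j=3: odd sum, acc = 13-3 = 10
m=4,j=4: even sum, acc = 10+16 = 26
m=5,j=1: even sum, acc = 26+5 = 31
m=5,j=2: odd sum, acc = 31-2 = 29
m=5,j=3: even sum, acc = 29+15 = 44
m=5,j=4: odd sum, acc = 44-4 = 40
m=6,j=1: odd sum, acc = 40-1 = 39
m=6,j=2: even sum, acc = 39+12 = 51
m=6,j=3: odd sum, acc = 51-3 = 48
m=6,j=4: even sum, acc = 48+24 = 72
m=7,j=1: even sum, acc = 72+7 = 79
m=7,j=2: odd sum, acc = 79-2 = 77
m=7,j=3: even sum, acc = 77+21 = 98
m=7,j=4: odd sum, acc = 98-4 = 94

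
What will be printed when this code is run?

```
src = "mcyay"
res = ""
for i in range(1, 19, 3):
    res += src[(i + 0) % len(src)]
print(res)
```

i=1: add src[1]='c' → 'c'
i=4: add src[4]='y' → 'cy'
i=7: add src[2]='y' → 'cyy'
i=10: add src[0]='m' → 'cyym'
i=13: add src[3]='a' → 'cyyma'
i=16: add src[1]='c' → 'cyymac'

cyymac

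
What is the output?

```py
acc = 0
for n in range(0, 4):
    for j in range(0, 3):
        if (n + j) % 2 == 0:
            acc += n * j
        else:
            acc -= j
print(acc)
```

2

n=0,j=0: even sum, acc = 0+0 = 0
n=0,j=1: odd sum, acc = 0-1 = -1
n=0,j=2: even sum, acc = (-1)+0 = -1
n=1,j=0: odd sum, acc = (-1)-0 = -1
n=1,j=1: even sum, acc = (-1)+1 = 0
n=1,j=2: odd sum, acc = 0-2 = -2
n=2,j=0: even sum, acc = (-2)+0 = -2
n=2,j=1: odd sum, acc = (-2)-1 = -3
n=2,j=2: even sum, acc = (-3)+4 = 1
n=3,j=0: odd sum, acc = 1-0 = 1
n=3,j=1: even sum, acc = 1+3 = 4
n=3,j=2: odd sum, acc = 4-2 = 2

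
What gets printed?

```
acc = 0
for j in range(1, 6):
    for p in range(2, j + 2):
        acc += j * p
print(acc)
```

j=1,p=2: acc = 0+2 = 2
j=2,p=2: acc = 2+4 = 6
j=2,p=3: acc = 6+6 = 12
j=3,p=2: acc = 12+6 = 18
j=3,p=3: acc = 18+9 = 27
j=3,p=4: acc = 27+12 = 39
j=4,p=2: acc = 39+8 = 47
j=4,p=3: acc = 47+12 = 59
j=4,p=4: acc = 59+16 = 75
j=4,p=5: acc = 75+20 = 95
j=5,p=2: acc = 95+10 = 105
j=5,p=3: acc = 105+15 = 120
j=5,p=4: acc = 120+20 = 140
j=5,p=5: acc = 140+25 = 165
j=5,p=6: acc = 165+30 = 195

195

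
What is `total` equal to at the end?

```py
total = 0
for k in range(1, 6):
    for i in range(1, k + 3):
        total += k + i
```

k=1,i=1: total = 0+2 = 2
k=1,i=2: total = 2+3 = 5
k=1,i=3: total = 5+4 = 9
k=2,i=1: total = 9+3 = 12
k=2,i=2: total = 12+4 = 16
k=2,i=3: total = 16+5 = 21
k=2,i=4: total = 21+6 = 27
k=3,i=1: total = 27+4 = 31
k=3,i=2: total = 31+5 = 36
k=3,i=3: total = 36+6 = 42
k=3,i=4: total = 42+7 = 49
k=3,i=5: total = 49+8 = 57
k=4,i=1: total = 57+5 = 62
k=4,i=2: total = 62+6 = 68
k=4,i=3: total = 68+7 = 75
k=4,i=4: total = 75+8 = 83
k=4,i=5: total = 83+9 = 92
k=4,i=6: total = 92+10 = 102
k=5,i=1: total = 102+6 = 108
k=5,i=2: total = 108+7 = 115
k=5,i=3: total = 115+8 = 123
k=5,i=4: total = 123+9 = 132
k=5,i=5: total = 132+10 = 142
k=5,i=6: total = 142+11 = 153
k=5,i=7: total = 153+12 = 165

165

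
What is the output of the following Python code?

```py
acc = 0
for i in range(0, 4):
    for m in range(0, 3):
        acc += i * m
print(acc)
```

i=0,m=0: acc = 0+0 = 0
i=0,m=1: acc = 0+0 = 0
i=0,m=2: acc = 0+0 = 0
i=1,m=0: acc = 0+0 = 0
i=1,m=1: acc = 0+1 = 1
i=1,m=2: acc = 1+2 = 3
i=2,m=0: acc = 3+0 = 3
i=2,m=1: acc = 3+2 = 5
i=2,m=2: acc = 5+4 = 9
i=3,m=0: acc = 9+0 = 9
i=3,m=1: acc = 9+3 = 12
i=3,m=2: acc = 12+6 = 18

18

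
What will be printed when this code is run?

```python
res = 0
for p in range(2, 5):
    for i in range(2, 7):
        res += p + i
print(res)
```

p=2,i=2: res = 0+4 = 4
p=2,i=3: res = 4+5 = 9
p=2,i=4: res = 9+6 = 15
p=2,i=5: res = 15+7 = 22
p=2,i=6: res = 22+8 = 30
p=3,i=2: res = 30+5 = 35
p=3,i=3: res = 35+6 = 41
p=3,i=4: res = 41+7 = 48
p=3,i=5: res = 48+8 = 56
p=3,i=6: res = 56+9 = 65
p=4,i=2: res = 65+6 = 71
p=4,i=3: res = 71+7 = 78
p=4,i=4: res = 78+8 = 86
p=4,i=5: res = 86+9 = 95
p=4,i=6: res = 95+10 = 105

105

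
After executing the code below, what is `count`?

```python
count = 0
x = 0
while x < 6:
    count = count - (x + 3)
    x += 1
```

x=0: count = 0-3 = -3
x=1: count = (-3)-4 = -7
x=2: count = (-7)-5 = -12
x=3: count = (-12)-6 = -18
x=4: count = (-18)-7 = -25
x=5: count = (-25)-8 = -33

-33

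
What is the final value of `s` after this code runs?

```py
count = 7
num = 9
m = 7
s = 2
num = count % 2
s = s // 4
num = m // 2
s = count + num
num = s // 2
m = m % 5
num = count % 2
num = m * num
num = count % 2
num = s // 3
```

num = 7%2 = 1
s = 2//4 = 0
num = 7//2 = 3
s = 7+3 = 10
num = 10//2 = 5
m = 7%5 = 2
num = 7%2 = 1
num = 2*1 = 2
num = 7%2 = 1
num = 10//3 = 3

10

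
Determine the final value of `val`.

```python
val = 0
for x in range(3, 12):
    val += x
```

x=3: val = 0+3 = 3
x=4: val = 3+4 = 7
x=5: val = 7+5 = 12
x=6: val = 12+6 = 18
x=7: val = 18+7 = 25
x=8: val = 25+8 = 33
x=9: val = 33+9 = 42
x=10: val = 42+10 = 52
x=11: val = 52+11 = 63

63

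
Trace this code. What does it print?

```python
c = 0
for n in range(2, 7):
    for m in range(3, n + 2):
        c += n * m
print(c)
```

315

n=2,m=3: c = 0+6 = 6
n=3,m=3: c = 6+9 = 15
n=3,m=4: c = 15+12 = 27
n=4,m=3: c = 27+12 = 39
n=4,m=4: c = 39+16 = 55
n=4,m=5: c = 55+20 = 75
n=5,m=3: c = 75+15 = 90
n=5,m=4: c = 90+20 = 110
n=5,m=5: c = 110+25 = 135
n=5,m=6: c = 135+30 = 165
n=6,m=3: c = 165+18 = 183
n=6,m=4: c = 183+24 = 207
n=6,m=5: c = 207+30 = 237
n=6,m=6: c = 237+36 = 273
n=6,m=7: c = 273+42 = 315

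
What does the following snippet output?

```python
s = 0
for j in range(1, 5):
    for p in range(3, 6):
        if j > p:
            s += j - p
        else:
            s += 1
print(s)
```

j=1,p=3: not 1>3, s = 0+1 = 1
j=1,p=4: not 1>4, s = 1+1 = 2
j=1,p=5: not 1>5, s = 2+1 = 3
j=2,p=3: not 2>3, s = 3+1 = 4
j=2,p=4: not 2>4, s = 4+1 = 5
j=2,p=5: not 2>5, s = 5+1 = 6
j=3,p=3: not 3>3, s = 6+1 = 7
j=3,p=4: not 3>4, s = 7+1 = 8
j=3,p=5: not 3>5, s = 8+1 = 9
j=4,p=3: 4>3, s = 9+1 = 10
j=4,p=4: not 4>4, s = 10+1 = 11
j=4,p=5: not 4>5, s = 11+1 = 12

12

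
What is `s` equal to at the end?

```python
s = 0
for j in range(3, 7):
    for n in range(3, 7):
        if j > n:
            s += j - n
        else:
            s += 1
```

20

j=3,n=3: not 3>3, s = 0+1 = 1
j=3,n=4: not 3>4, s = 1+1 = 2
j=3,n=5: not 3>5, s = 2+1 = 3
j=3,n=6: not 3>6, s = 3+1 = 4
j=4,n=3: 4>3, s = 4+1 = 5
j=4,n=4: not 4>4, s = 5+1 = 6
j=4,n=5: not 4>5, s = 6+1 = 7
j=4,n=6: not 4>6, s = 7+1 = 8
j=5,n=3: 5>3, s = 8+2 = 10
j=5,n=4: 5>4, s = 10+1 = 11
j=5,n=5: not 5>5, s = 11+1 = 12
j=5,n=6: not 5>6, s = 12+1 = 13
j=6,n=3: 6>3, s = 13+3 = 16
j=6,n=4: 6>4, s = 16+2 = 18
j=6,n=5: 6>5, s = 18+1 = 19
j=6,n=6: not 6>6, s = 19+1 = 20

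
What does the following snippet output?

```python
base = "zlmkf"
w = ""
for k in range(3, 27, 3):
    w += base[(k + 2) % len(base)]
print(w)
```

zklfmzkl

k=3: add base[0]='z' → 'z'
k=6: add base[3]='k' → 'zk'
k=9: add base[1]='l' → 'zkl'
k=12: add base[4]='f' → 'zklf'
k=15: add base[2]='m' → 'zklfm'
k=18: add base[0]='z' → 'zklfmz'
k=21: add base[3]='k' → 'zklfmzk'
k=24: add base[1]='l' → 'zklfmzkl'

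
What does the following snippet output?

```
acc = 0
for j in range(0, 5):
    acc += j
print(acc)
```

j=0: acc = 0+0 = 0
j=1: acc = 0+1 = 1
j=2: acc = 1+2 = 3
j=3: acc = 3+3 = 6
j=4: acc = 6+4 = 10

10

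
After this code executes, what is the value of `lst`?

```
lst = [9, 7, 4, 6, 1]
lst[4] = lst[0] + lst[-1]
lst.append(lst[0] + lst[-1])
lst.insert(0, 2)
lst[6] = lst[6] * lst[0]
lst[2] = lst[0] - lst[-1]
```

[2, 9, -36, 4, 6, 10, 38]

lst[4] = lst[0]+lst[-1] = 9+1 = 10 → [9, 7, 4, 6, 10]
append lst[0]+lst[-1] = 9+10 = 19 → [9, 7, 4, 6, 10, 19]
insert 2 at 0 → [2, 9, 7, 4, 6, 10, 19]
lst[6] = lst[6]*lst[0] = 19*2 = 38 → [2, 9, 7, 4, 6, 10, 38]
lst[2] = lst[0]-lst[-1] = 2-38 = -36 → [2, 9, -36, 4, 6, 10, 38]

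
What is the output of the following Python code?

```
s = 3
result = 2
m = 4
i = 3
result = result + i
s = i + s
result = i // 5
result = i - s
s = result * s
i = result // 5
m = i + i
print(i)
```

result = 2+3 = 5
s = 3+3 = 6
result = 3//5 = 0
result = 3-6 = -3
s = (-3)*6 = -18
i = (-3)//5 = -1
m = (-1)+(-1) = -2

-1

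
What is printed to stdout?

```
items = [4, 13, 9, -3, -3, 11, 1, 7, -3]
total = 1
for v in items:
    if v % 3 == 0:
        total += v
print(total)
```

1

v=4: not %3==0
v=13: not %3==0
v=9: %3==0, total = 1+9 = 10
v=-3: %3==0, total = 10+(-3) = 7
v=-3: %3==0, total = 7+(-3) = 4
v=11: not %3==0
v=1: not %3==0
v=7: not %3==0
v=-3: %3==0, total = 4+(-3) = 1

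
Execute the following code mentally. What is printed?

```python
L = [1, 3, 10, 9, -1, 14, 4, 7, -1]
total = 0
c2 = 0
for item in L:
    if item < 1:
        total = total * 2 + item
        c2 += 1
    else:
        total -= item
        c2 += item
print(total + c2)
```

item=1: not <1, total = 0-1 = -1; c2=1
item=3: not <1, total = (-1)-3 = -4; c2=4
item=10: not <1, total = (-4)-10 = -14; c2=14
item=9: not <1, total = (-14)-9 = -23; c2=23
item=-1: <1, total = (-23)*2+(-1) = -47; c2=24
item=14: not <1, total = (-47)-14 = -61; c2=38
item=4: not <1, total = (-61)-4 = -65; c2=42
item=7: not <1, total = (-65)-7 = -72; c2=49
item=-1: <1, total = (-72)*2+(-1) = -145; c2=50
total+c2 = (-145)+50 = -95

-95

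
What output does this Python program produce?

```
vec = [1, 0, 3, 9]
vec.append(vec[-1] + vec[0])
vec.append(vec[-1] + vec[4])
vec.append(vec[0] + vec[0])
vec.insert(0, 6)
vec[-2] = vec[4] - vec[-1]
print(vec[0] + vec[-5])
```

append vec[-1]+vec[0] = 9+1 = 10 → [1, 0, 3, 9, 10]
append vec[-1]+vec[4] = 10+10 = 20 → [1, 0, 3, 9, 10, 20]
append vec[0]+vec[0] = 1+1 = 2 → [1, 0, 3, 9, 10, 20, 2]
insert 6 at 0 → [6, 1, 0, 3, 9, 10, 20, 2]
vec[-2] = vec[4]-vec[-1] = 9-2 = 7 → [6, 1, 0, 3, 9, 10, 7, 2]
vec[0]+vec[-5] = 6+3 = 9

9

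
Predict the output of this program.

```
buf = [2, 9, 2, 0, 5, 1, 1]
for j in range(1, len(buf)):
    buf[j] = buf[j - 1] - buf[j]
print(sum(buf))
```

j=1: buf[1] = 2-9 = -7 → [2, -7, 2, 0, 5, 1, 1]
j=2: buf[2] = (-7)-2 = -9 → [2, -7, -9, 0, 5, 1, 1]
j=3: buf[3] = (-9)-0 = -9 → [2, -7, -9, -9, 5, 1, 1]
j=4: buf[4] = (-9)-5 = -14 → [2, -7, -9, -9, -14, 1, 1]
j=5: buf[5] = (-14)-1 = -15 → [2, -7, -9, -9, -14, -15, 1]
j=6: buf[6] = (-15)-1 = -16 → [2, -7, -9, -9, -14, -15, -16]
sum = -68

-68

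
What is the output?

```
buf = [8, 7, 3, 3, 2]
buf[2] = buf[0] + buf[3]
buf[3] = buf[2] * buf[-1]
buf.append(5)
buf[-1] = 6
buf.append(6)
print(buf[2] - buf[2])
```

buf[2] = buf[0]+buf[3] = 8+3 = 11 → [8, 7, 11, 3, 2]
buf[3] = buf[2]*buf[-1] = 11*2 = 22 → [8, 7, 11, 22, 2]
append 5 → [8, 7, 11, 22, 2, 5]
buf[-1] = 6 → [8, 7, 11, 22, 2, 6]
append 6 → [8, 7, 11, 22, 2, 6, 6]
buf[2]-buf[2] = 11-11 = 0

0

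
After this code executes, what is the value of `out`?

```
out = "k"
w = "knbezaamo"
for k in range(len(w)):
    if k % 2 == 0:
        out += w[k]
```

'kkbzao'

k=0: add 'k' → 'kk'
k=1: skip
k=2: add 'b' → 'kkb'
k=3: skip
k=4: add 'z' → 'kkbz'
k=5: skip
k=6: add 'a' → 'kkbza'
k=7: skip
k=8: add 'o' → 'kkbzao'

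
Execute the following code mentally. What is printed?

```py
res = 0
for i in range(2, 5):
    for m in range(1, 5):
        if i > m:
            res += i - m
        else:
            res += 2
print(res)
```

i=2,m=1: 2>1, res = 0+1 = 1
i=2,m=2: not 2>2, res = 1+2 = 3
i=2,m=3: not 2>3, res = 3+2 = 5
i=2,m=4: not 2>4, res = 5+2 = 7
i=3,m=1: 3>1, res = 7+2 = 9
i=3,m=2: 3>2, res = 9+1 = 10
i=3,m=3: not 3>3, res = 10+2 = 12
i=3,m=4: not 3>4, res = 12+2 = 14
i=4,m=1: 4>1, res = 14+3 = 17
i=4,m=2: 4>2, res = 17+2 = 19
i=4,m=3: 4>3, res = 19+1 = 20
i=4,m=4: not 4>4, res = 20+2 = 22

22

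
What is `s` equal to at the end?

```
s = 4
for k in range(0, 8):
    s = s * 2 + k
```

1271

k=0: s = 4*2+0 = 8
k=1: s = 8*2+1 = 17
k=2: s = 17*2+2 = 36
k=3: s = 36*2+3 = 75
k=4: s = 75*2+4 = 154
k=5: s = 154*2+5 = 313
k=6: s = 313*2+6 = 632
k=7: s = 632*2+7 = 1271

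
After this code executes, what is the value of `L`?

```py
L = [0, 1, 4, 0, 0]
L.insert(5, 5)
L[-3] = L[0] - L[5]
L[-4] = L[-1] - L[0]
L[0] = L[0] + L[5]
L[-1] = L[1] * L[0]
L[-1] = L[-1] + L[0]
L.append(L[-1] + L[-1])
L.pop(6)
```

insert 5 at 5 → [0, 1, 4, 0, 0, 5]
L[-3] = L[0]-L[5] = 0-5 = -5 → [0, 1, 4, -5, 0, 5]
L[-4] = L[-1]-L[0] = 5-0 = 5 → [0, 1, 5, -5, 0, 5]
L[0] = L[0]+L[5] = 0+5 = 5 → [5, 1, 5, -5, 0, 5]
L[-1] = L[1]*L[0] = 1*5 = 5 → [5, 1, 5, -5, 0, 5]
L[-1] = L[-1]+L[0] = 5+5 = 10 → [5, 1, 5, -5, 0, 10]
append L[-1]+L[-1] = 10+10 = 20 → [5, 1, 5, -5, 0, 10, 20]
pop(6) removes 20 → [5, 1, 5, -5, 0, 10]

[5, 1, 5, -5, 0, 10]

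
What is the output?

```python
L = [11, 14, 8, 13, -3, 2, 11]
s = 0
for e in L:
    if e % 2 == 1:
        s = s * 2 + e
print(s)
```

145

e=11: odd, s = 0*2+11 = 11
e=14: not odd
e=8: not odd
e=13: odd, s = 11*2+13 = 35
e=-3: odd, s = 35*2+(-3) = 67
e=2: not odd
e=11: odd, s = 67*2+11 = 145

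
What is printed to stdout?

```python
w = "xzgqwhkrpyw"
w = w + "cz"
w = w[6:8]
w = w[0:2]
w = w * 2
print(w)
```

+ 'cz' → 'xzgqwhkrpywcz'
slice [6:8] → 'kr'
slice [0:2] → 'kr'
repeat ×2 → 'krkr'

krkr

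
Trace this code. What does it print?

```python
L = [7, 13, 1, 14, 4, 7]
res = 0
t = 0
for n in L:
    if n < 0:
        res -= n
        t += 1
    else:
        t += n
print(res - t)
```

-46

n=7: not <0; t=7
n=13: not <0; t=20
n=1: not <0; t=21
n=14: not <0; t=35
n=4: not <0; t=39
n=7: not <0; t=46
res-t = 0-46 = -46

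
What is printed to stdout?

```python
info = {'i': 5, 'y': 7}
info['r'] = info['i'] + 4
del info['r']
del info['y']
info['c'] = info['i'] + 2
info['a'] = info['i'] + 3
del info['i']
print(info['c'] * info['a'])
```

info['r'] = info['i']+4 = 9 → {'i': 5, 'y': 7, 'r': 9}
del 'r' → {'i': 5, 'y': 7}
del 'y' → {'i': 5}
info['c'] = info['i']+2 = 7 → {'i': 5, 'c': 7}
info['a'] = info['i']+3 = 8 → {'i': 5, 'c': 7, 'a': 8}
del 'i' → {'c': 7, 'a': 8}
info['c']*info['a'] = 7*8 = 56

56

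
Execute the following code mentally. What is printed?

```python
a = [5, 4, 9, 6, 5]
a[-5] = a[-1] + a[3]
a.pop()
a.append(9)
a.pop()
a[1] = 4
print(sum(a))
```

30

a[-5] = a[-1]+a[3] = 5+6 = 11 → [11, 4, 9, 6, 5]
pop() removes 5 → [11, 4, 9, 6]
append 9 → [11, 4, 9, 6, 9]
pop() removes 9 → [11, 4, 9, 6]
a[1] = 4 → [11, 4, 9, 6]
sum = 30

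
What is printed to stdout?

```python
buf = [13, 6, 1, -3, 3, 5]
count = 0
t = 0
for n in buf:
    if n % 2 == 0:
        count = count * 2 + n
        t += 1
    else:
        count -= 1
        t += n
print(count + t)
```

20

n=13: not even, count = 0-1 = -1; t=13
n=6: even, count = (-1)*2+6 = 4; t=14
n=1: not even, count = 4-1 = 3; t=15
n=-3: not even, count = 3-1 = 2; t=12
n=3: not even, count = 2-1 = 1; t=15
n=5: not even, count = 1-1 = 0; t=20
count+t = 0+20 = 20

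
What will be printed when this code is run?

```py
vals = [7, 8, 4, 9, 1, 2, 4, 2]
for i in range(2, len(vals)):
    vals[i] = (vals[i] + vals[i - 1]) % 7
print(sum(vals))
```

26

i=2: vals[2] = (4+8)%7 = 5 → [7, 8, 5, 9, 1, 2, 4, 2]
i=3: vals[3] = (9+5)%7 = 0 → [7, 8, 5, 0, 1, 2, 4, 2]
i=4: vals[4] = (1+0)%7 = 1 → [7, 8, 5, 0, 1, 2, 4, 2]
i=5: vals[5] = (2+1)%7 = 3 → [7, 8, 5, 0, 1, 3, 4, 2]
i=6: vals[6] = (4+3)%7 = 0 → [7, 8, 5, 0, 1, 3, 0, 2]
i=7: vals[7] = (2+0)%7 = 2 → [7, 8, 5, 0, 1, 3, 0, 2]
sum = 26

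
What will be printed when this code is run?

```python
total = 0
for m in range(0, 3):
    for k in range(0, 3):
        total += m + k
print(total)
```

m=0,k=0: total = 0+0 = 0
m=0,k=1: total = 0+1 = 1
m=0,k=2: total = 1+2 = 3
m=1,k=0: total = 3+1 = 4
m=1,k=1: total = 4+2 = 6
m=1,k=2: total = 6+3 = 9
m=2,k=0: total = 9+2 = 11
m=2,k=1: total = 11+3 = 14
m=2,k=2: total = 14+4 = 18

18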